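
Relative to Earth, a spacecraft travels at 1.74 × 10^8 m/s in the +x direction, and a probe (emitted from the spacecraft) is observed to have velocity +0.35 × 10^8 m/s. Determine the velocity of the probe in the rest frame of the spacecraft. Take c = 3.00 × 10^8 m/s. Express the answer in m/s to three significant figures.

v = 0.580c, u = 0.117c.
Invert the composition law: u' = (u − v)/(1 − uv/c²).
u' = (0.117 − 0.580) / (1 − (0.117)(0.580)) = -0.4633/0.9323 = -0.4970.
u' = -0.4970 × 3.00 × 10^8 m/s.

-1.49 × 10^8 m/s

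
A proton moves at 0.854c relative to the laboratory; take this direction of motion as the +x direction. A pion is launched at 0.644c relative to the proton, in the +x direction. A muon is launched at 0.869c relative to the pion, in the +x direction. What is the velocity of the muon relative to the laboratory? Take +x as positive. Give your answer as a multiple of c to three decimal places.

Apply u = (u' + v)/(1 + u'v/c²) successively, working outward toward the laboratory.
Start: velocity of the proton relative to the laboratory = 0.8540c.
Compose with the pion (u' = 0.644 in the proton frame): u_1 = (0.644 + 0.854) / (1 + 0.644·0.854) = 1.4980/1.5500 = 0.9665.
Compose with the muon (u' = 0.869 in the pion frame): u_2 = (0.869 + 0.966) / (1 + 0.869·0.966) = 1.8355/1.8399 = 0.9976.

0.998c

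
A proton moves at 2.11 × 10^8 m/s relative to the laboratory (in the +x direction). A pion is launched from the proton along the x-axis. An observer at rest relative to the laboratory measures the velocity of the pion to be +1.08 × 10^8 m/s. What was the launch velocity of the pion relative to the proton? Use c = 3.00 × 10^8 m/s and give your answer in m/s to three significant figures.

-1.38 × 10^8 m/s

v = 0.703c, u = 0.360c.
Invert the composition law: u' = (u − v)/(1 − uv/c²).
u' = (0.360 − 0.703) / (1 − (0.360)(0.703)) = -0.3433/0.7468 = -0.4597.
u' = -0.4597 × 3.00 × 10^8 m/s.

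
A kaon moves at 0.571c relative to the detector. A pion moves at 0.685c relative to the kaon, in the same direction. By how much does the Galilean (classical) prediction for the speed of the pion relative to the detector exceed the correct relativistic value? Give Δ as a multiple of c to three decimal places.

Δ = 0.353c

Galilean: u_cl = 0.685 + 0.571 = 1.2560.
Relativistic: u_rel = (0.685 + 0.571) / (1 + 0.685·0.571) = 1.2560/1.3911 = 0.9029.
Δ = 1.2560 − 0.9029 = 0.3531.
(The classical prediction exceeds c; the relativistic result does not.)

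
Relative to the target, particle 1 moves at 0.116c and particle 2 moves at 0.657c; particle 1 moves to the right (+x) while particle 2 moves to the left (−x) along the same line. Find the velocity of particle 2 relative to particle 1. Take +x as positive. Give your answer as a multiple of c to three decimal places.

β_A = 0.116, β_B = -0.657.
Transform to A's frame with the inverse velocity-addition law: u' = (u − v)/(1 − uv/c²), taking u = β_B and v = β_A.
u' = (-0.657 − 0.116) / (1 − (0.116)(-0.657)) = -0.7730/1.0762 = -0.7183.

-0.718c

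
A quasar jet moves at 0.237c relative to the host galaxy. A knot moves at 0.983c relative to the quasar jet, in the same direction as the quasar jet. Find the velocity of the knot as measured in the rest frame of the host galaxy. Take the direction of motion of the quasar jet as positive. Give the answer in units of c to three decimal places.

With v = 0.237 and u' = 0.983 (in units of c),
u = (u' + v)/(1 + u'v/c²):
u = (0.983 + 0.237) / (1 + 0.983·0.237) = 1.2200/1.2330 = 0.9895

0.989c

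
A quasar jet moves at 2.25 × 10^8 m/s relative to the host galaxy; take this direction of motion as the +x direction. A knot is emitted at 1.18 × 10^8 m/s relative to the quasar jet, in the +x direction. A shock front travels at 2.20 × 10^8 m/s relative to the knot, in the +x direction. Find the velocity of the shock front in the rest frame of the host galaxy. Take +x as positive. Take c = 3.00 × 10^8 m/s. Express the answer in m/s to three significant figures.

Apply u = (u' + v)/(1 + u'v/c²) successively, working outward toward the host galaxy.
(Dividing each given speed by c = 3.00 × 10^8 m/s to work in units of c.)
Start: velocity of the quasar jet relative to the host galaxy = 0.7500c.
Compose with the knot (u' = 0.393 in the quasar jet frame): u_1 = (0.393 + 0.750) / (1 + 0.393·0.750) = 1.1433/1.2950 = 0.8829.
Compose with the shock front (u' = 0.733 in the knot frame): u_2 = (0.733 + 0.883) / (1 + 0.733·0.883) = 1.6162/1.6474 = 0.9810.
So u = 0.9810 × 3.00 × 10^8 m/s.

2.94 × 10^8 m/s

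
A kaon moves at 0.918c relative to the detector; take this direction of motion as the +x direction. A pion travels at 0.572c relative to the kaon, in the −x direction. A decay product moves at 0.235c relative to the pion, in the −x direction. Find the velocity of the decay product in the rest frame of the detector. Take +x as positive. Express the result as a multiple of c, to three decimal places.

+0.596c

Apply u = (u' + v)/(1 + u'v/c²) successively, working outward toward the detector.
Start: velocity of the kaon relative to the detector = 0.9180c.
Compose with the pion (u' = -0.572 in the kaon frame): u_1 = (-0.572 + 0.918) / (1 + (-0.572)·0.918) = 0.3460/0.4749 = 0.7286.
Compose with the decay product (u' = -0.235 in the pion frame): u_2 = (-0.235 + 0.729) / (1 + (-0.235)·0.729) = 0.4936/0.8288 = 0.5955.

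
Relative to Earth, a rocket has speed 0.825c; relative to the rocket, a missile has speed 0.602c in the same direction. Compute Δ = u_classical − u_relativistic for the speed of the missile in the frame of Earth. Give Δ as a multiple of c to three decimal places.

Δ = 0.474c

Galilean: u_cl = 0.602 + 0.825 = 1.4270.
Relativistic: u_rel = (0.602 + 0.825) / (1 + 0.602·0.825) = 1.4270/1.4967 = 0.9535.
Δ = 1.4270 − 0.9535 = 0.4735.
(The classical prediction exceeds c; the relativistic result does not.)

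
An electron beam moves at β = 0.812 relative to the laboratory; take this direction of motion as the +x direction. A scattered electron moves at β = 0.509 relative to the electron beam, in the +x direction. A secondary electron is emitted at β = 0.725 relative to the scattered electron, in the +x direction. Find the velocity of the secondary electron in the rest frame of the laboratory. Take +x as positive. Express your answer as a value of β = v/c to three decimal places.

β = 0.989

Apply u = (u' + v)/(1 + u'v/c²) successively, working outward toward the laboratory.
Start: velocity of the electron beam relative to the laboratory = 0.8120c.
Compose with the scattered electron (u' = 0.509 in the electron beam frame): u_1 = (0.509 + 0.812) / (1 + 0.509·0.812) = 1.3210/1.4133 = 0.9347.
Compose with the secondary electron (u' = 0.725 in the scattered electron frame): u_2 = (0.725 + 0.935) / (1 + 0.725·0.935) = 1.6597/1.6776 = 0.9893.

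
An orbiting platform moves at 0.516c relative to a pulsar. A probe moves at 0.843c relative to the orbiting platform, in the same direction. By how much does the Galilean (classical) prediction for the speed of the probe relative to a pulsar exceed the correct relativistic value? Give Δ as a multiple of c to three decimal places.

Δ = 0.412c

Galilean: u_cl = 0.843 + 0.516 = 1.3590.
Relativistic: u_rel = (0.843 + 0.516) / (1 + 0.843·0.516) = 1.3590/1.4350 = 0.9470.
Δ = 1.3590 − 0.9470 = 0.4120.
(The classical prediction exceeds c; the relativistic result does not.)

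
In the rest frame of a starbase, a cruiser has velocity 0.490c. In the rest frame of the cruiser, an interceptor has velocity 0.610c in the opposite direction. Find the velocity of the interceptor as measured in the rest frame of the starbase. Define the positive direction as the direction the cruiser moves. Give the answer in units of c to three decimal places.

With v = 0.490 and u' = -0.610 (in units of c),
u = (u' + v)/(1 + u'v/c²):
u = (-0.610 + 0.490) / (1 + (-0.610)·0.490) = -0.1200/0.7011 = -0.1712

-0.171c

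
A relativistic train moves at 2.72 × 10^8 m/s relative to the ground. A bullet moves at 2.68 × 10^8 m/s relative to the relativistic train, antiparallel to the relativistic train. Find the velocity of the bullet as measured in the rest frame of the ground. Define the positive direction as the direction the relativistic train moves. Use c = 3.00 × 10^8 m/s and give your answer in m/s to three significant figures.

In units of c (dividing by 3.00 × 10^8 m/s): v = 0.907, u' = -0.893.
u = (u' + v)/(1 + u'v/c²):
u = (-0.893 + 0.907) / (1 + (-0.893)·0.907) = 0.0133/0.1900 = 0.0702
Converting back: u = 0.0702 × 3.00 × 10^8 m/s.

+2.10 × 10^7 m/s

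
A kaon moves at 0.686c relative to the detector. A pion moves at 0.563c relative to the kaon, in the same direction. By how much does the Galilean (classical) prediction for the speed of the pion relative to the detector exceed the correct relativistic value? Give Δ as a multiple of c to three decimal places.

Galilean: u_cl = 0.563 + 0.686 = 1.2490.
Relativistic: u_rel = (0.563 + 0.686) / (1 + 0.563·0.686) = 1.2490/1.3862 = 0.9010.
Δ = 1.2490 − 0.9010 = 0.3480.
(The classical prediction exceeds c; the relativistic result does not.)

Δ = 0.348c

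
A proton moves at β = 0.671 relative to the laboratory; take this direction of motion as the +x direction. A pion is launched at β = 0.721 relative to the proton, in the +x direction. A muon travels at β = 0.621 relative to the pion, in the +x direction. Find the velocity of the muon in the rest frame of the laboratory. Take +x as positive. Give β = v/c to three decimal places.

β = 0.985

Apply u = (u' + v)/(1 + u'v/c²) successively, working outward toward the laboratory.
Start: velocity of the proton relative to the laboratory = 0.6710c.
Compose with the pion (u' = 0.721 in the proton frame): u_1 = (0.721 + 0.671) / (1 + 0.721·0.671) = 1.3920/1.4838 = 0.9381.
Compose with the muon (u' = 0.621 in the pion frame): u_2 = (0.621 + 0.938) / (1 + 0.621·0.938) = 1.5591/1.5826 = 0.9852.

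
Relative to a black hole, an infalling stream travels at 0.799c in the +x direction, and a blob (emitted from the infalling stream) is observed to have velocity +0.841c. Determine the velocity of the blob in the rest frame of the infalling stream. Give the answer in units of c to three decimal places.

Invert the composition law: u' = (u − v)/(1 − uv/c²).
u' = (0.841 − 0.799) / (1 − (0.841)(0.799)) = 0.0420/0.3280 = 0.1280.

+0.128c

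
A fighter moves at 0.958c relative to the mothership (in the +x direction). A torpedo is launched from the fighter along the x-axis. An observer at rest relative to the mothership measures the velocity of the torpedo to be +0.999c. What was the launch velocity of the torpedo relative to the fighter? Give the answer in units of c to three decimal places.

Invert the composition law: u' = (u − v)/(1 − uv/c²).
u' = (0.999 − 0.958) / (1 − (0.999)(0.958)) = 0.0410/0.0430 = 0.9544.

+0.954c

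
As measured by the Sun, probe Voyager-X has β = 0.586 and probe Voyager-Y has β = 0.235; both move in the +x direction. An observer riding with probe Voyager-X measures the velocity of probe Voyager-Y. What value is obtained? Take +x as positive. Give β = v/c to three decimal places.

β = -0.407

β_A = 0.586, β_B = 0.235.
Transform to A's frame with the inverse velocity-addition law: u' = (u − v)/(1 − uv/c²), taking u = β_B and v = β_A.
u' = (0.235 − 0.586) / (1 − (0.586)(0.235)) = -0.3510/0.8623 = -0.4071.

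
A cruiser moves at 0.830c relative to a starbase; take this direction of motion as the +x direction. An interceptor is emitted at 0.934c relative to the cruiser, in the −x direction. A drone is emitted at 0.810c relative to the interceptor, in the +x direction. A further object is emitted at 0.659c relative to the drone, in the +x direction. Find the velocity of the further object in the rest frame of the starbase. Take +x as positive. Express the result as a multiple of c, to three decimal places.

Apply u = (u' + v)/(1 + u'v/c²) successively, working outward toward the starbase.
Start: velocity of the cruiser relative to the starbase = 0.8300c.
Compose with the interceptor (u' = -0.934 in the cruiser frame): u_1 = (-0.934 + 0.830) / (1 + (-0.934)·0.830) = -0.1040/0.2248 = -0.4627.
Compose with the drone (u' = 0.810 in the interceptor frame): u_2 = (0.810 + (-0.463)) / (1 + 0.810·(-0.463)) = 0.3473/0.6252 = 0.5555.
Compose with the further object (u' = 0.659 in the drone frame): u_3 = (0.659 + 0.556) / (1 + 0.659·0.556) = 1.2145/1.3661 = 0.8890.

+0.889c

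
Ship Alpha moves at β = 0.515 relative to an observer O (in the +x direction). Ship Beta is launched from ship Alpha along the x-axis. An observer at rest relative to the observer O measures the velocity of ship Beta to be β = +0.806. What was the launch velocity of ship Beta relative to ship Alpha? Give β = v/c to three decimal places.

β = +0.498

Invert the composition law: u' = (u − v)/(1 − uv/c²).
u' = (0.806 − 0.515) / (1 − (0.806)(0.515)) = 0.2910/0.5849 = 0.4975.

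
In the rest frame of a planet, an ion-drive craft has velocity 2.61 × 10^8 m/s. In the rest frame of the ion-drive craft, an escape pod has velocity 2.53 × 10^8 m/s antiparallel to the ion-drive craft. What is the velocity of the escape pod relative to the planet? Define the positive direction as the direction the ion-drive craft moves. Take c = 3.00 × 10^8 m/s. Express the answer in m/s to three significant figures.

In units of c (dividing by 3.00 × 10^8 m/s): v = 0.870, u' = -0.843.
u = (u' + v)/(1 + u'v/c²):
u = (-0.843 + 0.870) / (1 + (-0.843)·0.870) = 0.0267/0.2663 = 0.1001
Converting back: u = 0.1001 × 3.00 × 10^8 m/s.

+3.00 × 10^7 m/s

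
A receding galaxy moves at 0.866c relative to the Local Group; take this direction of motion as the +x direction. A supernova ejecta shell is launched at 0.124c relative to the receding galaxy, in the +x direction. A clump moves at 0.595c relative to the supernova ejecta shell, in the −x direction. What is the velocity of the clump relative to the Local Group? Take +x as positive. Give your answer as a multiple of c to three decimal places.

+0.639c

Apply u = (u' + v)/(1 + u'v/c²) successively, working outward toward the Local Group.
Start: velocity of the receding galaxy relative to the Local Group = 0.8660c.
Compose with the supernova ejecta shell (u' = 0.124 in the receding galaxy frame): u_1 = (0.124 + 0.866) / (1 + 0.124·0.866) = 0.9900/1.1074 = 0.8940.
Compose with the clump (u' = -0.595 in the supernova ejecta shell frame): u_2 = (-0.595 + 0.894) / (1 + (-0.595)·0.894) = 0.2990/0.4681 = 0.6388.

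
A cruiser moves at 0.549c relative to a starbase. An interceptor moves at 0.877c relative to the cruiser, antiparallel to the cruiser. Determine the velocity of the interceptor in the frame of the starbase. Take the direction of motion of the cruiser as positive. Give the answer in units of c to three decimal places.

-0.633c

With v = 0.549 and u' = -0.877 (in units of c),
u = (u' + v)/(1 + u'v/c²):
u = (-0.877 + 0.549) / (1 + (-0.877)·0.549) = -0.3280/0.5185 = -0.6326
(Galilean addition would give -0.328c.)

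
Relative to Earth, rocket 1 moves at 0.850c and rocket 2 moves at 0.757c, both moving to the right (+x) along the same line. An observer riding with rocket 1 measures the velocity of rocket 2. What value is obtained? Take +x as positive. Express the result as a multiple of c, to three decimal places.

-0.261c

β_A = 0.850, β_B = 0.757.
Transform to A's frame with the inverse velocity-addition law: u' = (u − v)/(1 − uv/c²), taking u = β_B and v = β_A.
u' = (0.757 − 0.850) / (1 − (0.850)(0.757)) = -0.0930/0.3565 = -0.2608.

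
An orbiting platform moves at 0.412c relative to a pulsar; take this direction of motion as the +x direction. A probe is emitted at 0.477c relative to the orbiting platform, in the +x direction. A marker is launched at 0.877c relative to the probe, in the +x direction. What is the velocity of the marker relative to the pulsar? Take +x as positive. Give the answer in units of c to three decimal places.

Apply u = (u' + v)/(1 + u'v/c²) successively, working outward toward the pulsar.
Start: velocity of the orbiting platform relative to the pulsar = 0.4120c.
Compose with the probe (u' = 0.477 in the orbiting platform frame): u_1 = (0.477 + 0.412) / (1 + 0.477·0.412) = 0.8890/1.1965 = 0.7430.
Compose with the marker (u' = 0.877 in the probe frame): u_2 = (0.877 + 0.743) / (1 + 0.877·0.743) = 1.6200/1.6516 = 0.9809.

0.981c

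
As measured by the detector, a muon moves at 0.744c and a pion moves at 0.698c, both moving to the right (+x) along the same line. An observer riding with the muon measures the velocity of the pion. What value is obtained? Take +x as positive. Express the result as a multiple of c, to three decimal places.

β_A = 0.744, β_B = 0.698.
Transform to A's frame with the inverse velocity-addition law: u' = (u − v)/(1 − uv/c²), taking u = β_B and v = β_A.
u' = (0.698 − 0.744) / (1 − (0.744)(0.698)) = -0.0460/0.4807 = -0.0957.

-0.096c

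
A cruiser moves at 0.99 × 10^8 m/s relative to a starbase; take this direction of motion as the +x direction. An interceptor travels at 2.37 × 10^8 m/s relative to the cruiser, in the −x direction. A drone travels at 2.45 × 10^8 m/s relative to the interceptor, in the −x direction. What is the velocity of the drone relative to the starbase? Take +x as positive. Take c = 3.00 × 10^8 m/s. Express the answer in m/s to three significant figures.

Apply u = (u' + v)/(1 + u'v/c²) successively, working outward toward the starbase.
(Dividing each given speed by c = 3.00 × 10^8 m/s to work in units of c.)
Start: velocity of the cruiser relative to the starbase = 0.3300c.
Compose with the interceptor (u' = -0.790 in the cruiser frame): u_1 = (-0.790 + 0.330) / (1 + (-0.790)·0.330) = -0.4600/0.7393 = -0.6222.
Compose with the drone (u' = -0.817 in the interceptor frame): u_2 = (-0.817 + (-0.622)) / (1 + (-0.817)·(-0.622)) = -1.4389/1.5081 = -0.9541.
So u = -0.9541 × 3.00 × 10^8 m/s.

-2.86 × 10^8 m/s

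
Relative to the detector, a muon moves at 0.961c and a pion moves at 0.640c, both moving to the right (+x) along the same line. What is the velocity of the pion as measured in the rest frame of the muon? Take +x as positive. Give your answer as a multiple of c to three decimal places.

β_A = 0.961, β_B = 0.640.
Transform to A's frame with the inverse velocity-addition law: u' = (u − v)/(1 − uv/c²), taking u = β_B and v = β_A.
u' = (0.640 − 0.961) / (1 − (0.961)(0.640)) = -0.3210/0.3850 = -0.8339.

-0.834c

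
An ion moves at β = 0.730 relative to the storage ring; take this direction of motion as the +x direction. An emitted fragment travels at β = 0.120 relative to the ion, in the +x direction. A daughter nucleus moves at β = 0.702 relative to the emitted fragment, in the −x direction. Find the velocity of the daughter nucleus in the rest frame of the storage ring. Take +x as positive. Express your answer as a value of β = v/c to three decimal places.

Apply u = (u' + v)/(1 + u'v/c²) successively, working outward toward the storage ring.
Start: velocity of the ion relative to the storage ring = 0.7300c.
Compose with the emitted fragment (u' = 0.120 in the ion frame): u_1 = (0.120 + 0.730) / (1 + 0.120·0.730) = 0.8500/1.0876 = 0.7815.
Compose with the daughter nucleus (u' = -0.702 in the emitted fragment frame): u_2 = (-0.702 + 0.782) / (1 + (-0.702)·0.782) = 0.0795/0.4514 = 0.1762.

β = +0.176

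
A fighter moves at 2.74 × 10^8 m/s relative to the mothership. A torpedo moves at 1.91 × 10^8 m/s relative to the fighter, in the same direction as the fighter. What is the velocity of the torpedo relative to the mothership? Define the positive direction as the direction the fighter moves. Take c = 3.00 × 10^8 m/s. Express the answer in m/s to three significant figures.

In units of c (dividing by 3.00 × 10^8 m/s): v = 0.913, u' = 0.637.
u = (u' + v)/(1 + u'v/c²):
u = (0.637 + 0.913) / (1 + 0.637·0.913) = 1.5500/1.5815 = 0.9801
Converting back: u = 0.9801 × 3.00 × 10^8 m/s.

2.94 × 10^8 m/s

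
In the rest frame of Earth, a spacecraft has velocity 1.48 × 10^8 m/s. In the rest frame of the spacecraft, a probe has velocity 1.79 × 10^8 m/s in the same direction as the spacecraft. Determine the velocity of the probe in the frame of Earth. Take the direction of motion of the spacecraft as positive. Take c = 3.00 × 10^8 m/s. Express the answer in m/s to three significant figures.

2.53 × 10^8 m/s

In units of c (dividing by 3.00 × 10^8 m/s): v = 0.493, u' = 0.597.
u = (u' + v)/(1 + u'v/c²):
u = (0.597 + 0.493) / (1 + 0.597·0.493) = 1.0900/1.2944 = 0.8421
(Galilean addition would give +1.090c, exceeding c.)
Converting back: u = 0.8421 × 3.00 × 10^8 m/s.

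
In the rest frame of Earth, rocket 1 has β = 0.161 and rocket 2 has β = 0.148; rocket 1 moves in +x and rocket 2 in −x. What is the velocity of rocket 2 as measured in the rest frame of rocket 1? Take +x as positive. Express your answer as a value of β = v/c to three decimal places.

β = -0.302

β_A = 0.161, β_B = -0.148.
Transform to A's frame with the inverse velocity-addition law: u' = (u − v)/(1 − uv/c²), taking u = β_B and v = β_A.
u' = (-0.148 − 0.161) / (1 − (0.161)(-0.148)) = -0.3090/1.0238 = -0.3018.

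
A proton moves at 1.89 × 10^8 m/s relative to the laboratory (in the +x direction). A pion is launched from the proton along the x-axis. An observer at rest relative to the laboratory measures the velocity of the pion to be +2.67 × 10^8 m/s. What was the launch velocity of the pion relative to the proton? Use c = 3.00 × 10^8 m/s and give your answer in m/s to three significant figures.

+1.78 × 10^8 m/s

v = 0.630c, u = 0.890c.
Invert the composition law: u' = (u − v)/(1 − uv/c²).
u' = (0.890 − 0.630) / (1 − (0.890)(0.630)) = 0.2600/0.4393 = 0.5919.
u' = 0.5919 × 3.00 × 10^8 m/s.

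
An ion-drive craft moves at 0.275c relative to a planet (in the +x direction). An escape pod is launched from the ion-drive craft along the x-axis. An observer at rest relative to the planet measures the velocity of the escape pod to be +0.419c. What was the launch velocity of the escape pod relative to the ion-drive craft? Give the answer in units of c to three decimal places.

+0.163c

Invert the composition law: u' = (u − v)/(1 − uv/c²).
u' = (0.419 − 0.275) / (1 − (0.419)(0.275)) = 0.1440/0.8848 = 0.1628.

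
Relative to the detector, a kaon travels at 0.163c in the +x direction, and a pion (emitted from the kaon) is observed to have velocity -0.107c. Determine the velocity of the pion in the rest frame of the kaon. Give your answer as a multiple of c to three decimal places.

Invert the composition law: u' = (u − v)/(1 − uv/c²).
u' = (-0.107 − 0.163) / (1 − (-0.107)(0.163)) = -0.2700/1.0174 = -0.2654.

-0.265c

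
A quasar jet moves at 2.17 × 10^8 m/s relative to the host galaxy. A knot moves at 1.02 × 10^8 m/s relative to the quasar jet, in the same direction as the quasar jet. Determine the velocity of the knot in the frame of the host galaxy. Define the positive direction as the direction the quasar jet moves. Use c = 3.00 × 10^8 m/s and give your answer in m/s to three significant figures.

In units of c (dividing by 3.00 × 10^8 m/s): v = 0.723, u' = 0.340.
u = (u' + v)/(1 + u'v/c²):
u = (0.340 + 0.723) / (1 + 0.340·0.723) = 1.0633/1.2459 = 0.8534
Converting back: u = 0.8534 × 3.00 × 10^8 m/s.

2.56 × 10^8 m/s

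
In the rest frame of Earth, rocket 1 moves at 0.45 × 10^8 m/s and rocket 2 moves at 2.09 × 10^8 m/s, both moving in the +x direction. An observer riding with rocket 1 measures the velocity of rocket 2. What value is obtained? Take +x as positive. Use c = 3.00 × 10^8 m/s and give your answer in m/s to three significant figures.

β_A = 0.150, β_B = 0.697 (dividing each by c = 3.00 × 10^8 m/s).
Transform to A's frame with the inverse velocity-addition law: u' = (u − v)/(1 − uv/c²), taking u = β_B and v = β_A.
u' = (0.697 − 0.150) / (1 − (0.150)(0.697)) = 0.5467/0.8955 = 0.6105.
u' = 0.6105 × 3.00 × 10^8 m/s.

+1.83 × 10^8 m/s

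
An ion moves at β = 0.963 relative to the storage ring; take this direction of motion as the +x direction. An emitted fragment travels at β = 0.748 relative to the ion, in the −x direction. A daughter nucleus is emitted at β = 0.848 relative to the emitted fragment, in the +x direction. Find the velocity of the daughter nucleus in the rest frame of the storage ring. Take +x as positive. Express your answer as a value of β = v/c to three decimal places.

Apply u = (u' + v)/(1 + u'v/c²) successively, working outward toward the storage ring.
Start: velocity of the ion relative to the storage ring = 0.9630c.
Compose with the emitted fragment (u' = -0.748 in the ion frame): u_1 = (-0.748 + 0.963) / (1 + (-0.748)·0.963) = 0.2150/0.2797 = 0.7687.
Compose with the daughter nucleus (u' = 0.848 in the emitted fragment frame): u_2 = (0.848 + 0.769) / (1 + 0.848·0.769) = 1.6167/1.6519 = 0.9787.

β = +0.979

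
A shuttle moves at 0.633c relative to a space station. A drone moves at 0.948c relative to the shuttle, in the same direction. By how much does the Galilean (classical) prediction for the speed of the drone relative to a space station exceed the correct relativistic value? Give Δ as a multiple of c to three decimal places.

Δ = 0.593c

Galilean: u_cl = 0.948 + 0.633 = 1.5810.
Relativistic: u_rel = (0.948 + 0.633) / (1 + 0.948·0.633) = 1.5810/1.6001 = 0.9881.
Δ = 1.5810 − 0.9881 = 0.5929.
(The classical prediction exceeds c; the relativistic result does not.)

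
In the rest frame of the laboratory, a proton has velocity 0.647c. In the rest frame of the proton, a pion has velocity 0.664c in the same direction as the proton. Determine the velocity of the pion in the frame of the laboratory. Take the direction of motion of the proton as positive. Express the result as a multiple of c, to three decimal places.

With v = 0.647 and u' = 0.664 (in units of c),
u = (u' + v)/(1 + u'v/c²):
u = (0.664 + 0.647) / (1 + 0.664·0.647) = 1.3110/1.4296 = 0.9170

0.917c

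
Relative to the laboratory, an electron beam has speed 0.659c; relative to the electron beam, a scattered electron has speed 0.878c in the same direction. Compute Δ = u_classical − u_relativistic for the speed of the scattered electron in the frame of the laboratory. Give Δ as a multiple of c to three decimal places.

Δ = 0.563c

Galilean: u_cl = 0.878 + 0.659 = 1.5370.
Relativistic: u_rel = (0.878 + 0.659) / (1 + 0.878·0.659) = 1.5370/1.5786 = 0.9736.
Δ = 1.5370 − 0.9736 = 0.5634.
(The classical prediction exceeds c; the relativistic result does not.)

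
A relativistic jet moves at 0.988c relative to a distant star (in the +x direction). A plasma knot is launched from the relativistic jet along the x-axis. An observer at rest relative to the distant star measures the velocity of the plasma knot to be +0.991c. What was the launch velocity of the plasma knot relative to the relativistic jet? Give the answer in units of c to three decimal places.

Invert the composition law: u' = (u − v)/(1 − uv/c²).
u' = (0.991 − 0.988) / (1 − (0.991)(0.988)) = 0.0030/0.0209 = 0.1436.

+0.144c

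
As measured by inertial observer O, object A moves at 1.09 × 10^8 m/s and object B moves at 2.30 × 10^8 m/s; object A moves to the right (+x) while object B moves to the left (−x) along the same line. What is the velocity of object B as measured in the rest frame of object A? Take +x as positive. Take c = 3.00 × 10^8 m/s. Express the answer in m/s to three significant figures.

-2.65 × 10^8 m/s

β_A = 0.363, β_B = -0.767 (dividing each by c = 3.00 × 10^8 m/s).
Transform to A's frame with the inverse velocity-addition law: u' = (u − v)/(1 − uv/c²), taking u = β_B and v = β_A.
u' = (-0.767 − 0.363) / (1 − (0.363)(-0.767)) = -1.1300/1.2786 = -0.8838.
u' = -0.8838 × 3.00 × 10^8 m/s.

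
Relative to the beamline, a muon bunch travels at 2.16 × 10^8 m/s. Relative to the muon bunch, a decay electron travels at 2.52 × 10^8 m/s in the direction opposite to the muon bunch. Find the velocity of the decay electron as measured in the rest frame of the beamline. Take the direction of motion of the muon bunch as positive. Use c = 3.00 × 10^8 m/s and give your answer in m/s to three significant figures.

In units of c (dividing by 3.00 × 10^8 m/s): v = 0.720, u' = -0.840.
u = (u' + v)/(1 + u'v/c²):
u = (-0.840 + 0.720) / (1 + (-0.840)·0.720) = -0.1200/0.3952 = -0.3036
(Galilean addition would give -0.120c.)
Converting back: u = -0.3036 × 3.00 × 10^8 m/s.

-9.11 × 10^7 m/s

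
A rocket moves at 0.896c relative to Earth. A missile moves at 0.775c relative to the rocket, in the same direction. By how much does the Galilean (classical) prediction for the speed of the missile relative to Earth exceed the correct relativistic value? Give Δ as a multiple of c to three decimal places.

Galilean: u_cl = 0.775 + 0.896 = 1.6710.
Relativistic: u_rel = (0.775 + 0.896) / (1 + 0.775·0.896) = 1.6710/1.6944 = 0.9862.
Δ = 1.6710 − 0.9862 = 0.6848.
(The classical prediction exceeds c; the relativistic result does not.)

Δ = 0.685c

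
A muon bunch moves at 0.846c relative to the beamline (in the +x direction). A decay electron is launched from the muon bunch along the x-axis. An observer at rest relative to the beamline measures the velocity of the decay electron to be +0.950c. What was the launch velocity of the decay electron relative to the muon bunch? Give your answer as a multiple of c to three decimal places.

+0.530c

Invert the composition law: u' = (u − v)/(1 − uv/c²).
u' = (0.950 − 0.846) / (1 − (0.950)(0.846)) = 0.1040/0.1963 = 0.5298.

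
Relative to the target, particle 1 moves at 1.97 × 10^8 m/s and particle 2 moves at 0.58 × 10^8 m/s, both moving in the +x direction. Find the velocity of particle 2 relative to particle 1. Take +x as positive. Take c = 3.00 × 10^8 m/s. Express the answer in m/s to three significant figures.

β_A = 0.657, β_B = 0.193 (dividing each by c = 3.00 × 10^8 m/s).
Transform to A's frame with the inverse velocity-addition law: u' = (u − v)/(1 − uv/c²), taking u = β_B and v = β_A.
u' = (0.193 − 0.657) / (1 − (0.657)(0.193)) = -0.4633/0.8730 = -0.5307.
u' = -0.5307 × 3.00 × 10^8 m/s.

-1.59 × 10^8 m/s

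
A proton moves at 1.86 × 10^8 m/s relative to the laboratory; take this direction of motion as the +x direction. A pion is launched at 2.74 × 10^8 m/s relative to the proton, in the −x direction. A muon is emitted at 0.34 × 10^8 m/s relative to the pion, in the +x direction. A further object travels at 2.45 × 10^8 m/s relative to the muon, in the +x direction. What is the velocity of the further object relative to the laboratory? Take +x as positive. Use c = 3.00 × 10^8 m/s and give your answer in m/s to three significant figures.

+1.24 × 10^8 m/s

Apply u = (u' + v)/(1 + u'v/c²) successively, working outward toward the laboratory.
(Dividing each given speed by c = 3.00 × 10^8 m/s to work in units of c.)
Start: velocity of the proton relative to the laboratory = 0.6200c.
Compose with the pion (u' = -0.913 in the proton frame): u_1 = (-0.913 + 0.620) / (1 + (-0.913)·0.620) = -0.2933/0.4337 = -0.6763.
Compose with the muon (u' = 0.113 in the pion frame): u_2 = (0.113 + (-0.676)) / (1 + 0.113·(-0.676)) = -0.5630/0.9234 = -0.6097.
Compose with the further object (u' = 0.817 in the muon frame): u_3 = (0.817 + (-0.610)) / (1 + 0.817·(-0.610)) = 0.2070/0.5021 = 0.4122.
So u = 0.4122 × 3.00 × 10^8 m/s.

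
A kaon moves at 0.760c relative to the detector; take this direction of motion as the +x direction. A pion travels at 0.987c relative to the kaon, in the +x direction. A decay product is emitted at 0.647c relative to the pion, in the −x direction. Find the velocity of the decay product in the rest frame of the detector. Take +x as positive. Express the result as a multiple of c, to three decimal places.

+0.992c

Apply u = (u' + v)/(1 + u'v/c²) successively, working outward toward the detector.
Start: velocity of the kaon relative to the detector = 0.7600c.
Compose with the pion (u' = 0.987 in the kaon frame): u_1 = (0.987 + 0.760) / (1 + 0.987·0.760) = 1.7470/1.7501 = 0.9982.
Compose with the decay product (u' = -0.647 in the pion frame): u_2 = (-0.647 + 0.998) / (1 + (-0.647)·0.998) = 0.3512/0.3542 = 0.9917.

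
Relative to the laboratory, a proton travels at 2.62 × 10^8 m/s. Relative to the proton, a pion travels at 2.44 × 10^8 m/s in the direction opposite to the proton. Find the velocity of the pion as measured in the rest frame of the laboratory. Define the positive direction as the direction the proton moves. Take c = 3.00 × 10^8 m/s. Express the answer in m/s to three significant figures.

+6.21 × 10^7 m/s

In units of c (dividing by 3.00 × 10^8 m/s): v = 0.873, u' = -0.813.
u = (u' + v)/(1 + u'v/c²):
u = (-0.813 + 0.873) / (1 + (-0.813)·0.873) = 0.0600/0.2897 = 0.2071
Converting back: u = 0.2071 × 3.00 × 10^8 m/s.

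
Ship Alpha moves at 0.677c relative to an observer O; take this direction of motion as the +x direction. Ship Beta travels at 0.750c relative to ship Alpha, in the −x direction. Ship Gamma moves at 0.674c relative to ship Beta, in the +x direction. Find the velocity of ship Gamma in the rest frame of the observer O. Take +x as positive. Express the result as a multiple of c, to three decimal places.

Apply u = (u' + v)/(1 + u'v/c²) successively, working outward toward the observer O.
Start: velocity of ship Alpha relative to the observer O = 0.6770c.
Compose with ship Beta (u' = -0.750 in ship Alpha frame): u_1 = (-0.750 + 0.677) / (1 + (-0.750)·0.677) = -0.0730/0.4923 = -0.1483.
Compose with ship Gamma (u' = 0.674 in ship Beta frame): u_2 = (0.674 + (-0.148)) / (1 + 0.674·(-0.148)) = 0.5257/0.9000 = 0.5841.

+0.584c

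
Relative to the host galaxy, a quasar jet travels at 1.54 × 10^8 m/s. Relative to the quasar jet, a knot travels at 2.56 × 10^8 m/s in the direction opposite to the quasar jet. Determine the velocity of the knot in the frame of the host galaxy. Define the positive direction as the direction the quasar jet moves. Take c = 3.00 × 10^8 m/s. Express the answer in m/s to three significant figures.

In units of c (dividing by 3.00 × 10^8 m/s): v = 0.513, u' = -0.853.
u = (u' + v)/(1 + u'v/c²):
u = (-0.853 + 0.513) / (1 + (-0.853)·0.513) = -0.3400/0.5620 = -0.6050
Converting back: u = -0.6050 × 3.00 × 10^8 m/s.

-1.82 × 10^8 m/s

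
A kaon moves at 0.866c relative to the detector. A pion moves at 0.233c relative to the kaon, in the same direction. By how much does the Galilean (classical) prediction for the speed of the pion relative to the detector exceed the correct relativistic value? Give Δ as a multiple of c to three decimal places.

Δ = 0.185c

Galilean: u_cl = 0.233 + 0.866 = 1.0990.
Relativistic: u_rel = (0.233 + 0.866) / (1 + 0.233·0.866) = 1.0990/1.2018 = 0.9145.
Δ = 1.0990 − 0.9145 = 0.1845.
(The classical prediction exceeds c; the relativistic result does not.)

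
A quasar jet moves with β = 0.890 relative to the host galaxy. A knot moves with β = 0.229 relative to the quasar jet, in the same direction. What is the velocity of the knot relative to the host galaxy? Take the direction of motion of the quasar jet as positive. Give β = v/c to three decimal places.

β = 0.930

With v = 0.890 and u' = 0.229 (in units of c),
u = (u' + v)/(1 + u'v/c²):
u = (0.229 + 0.890) / (1 + 0.229·0.890) = 1.1190/1.2038 = 0.9295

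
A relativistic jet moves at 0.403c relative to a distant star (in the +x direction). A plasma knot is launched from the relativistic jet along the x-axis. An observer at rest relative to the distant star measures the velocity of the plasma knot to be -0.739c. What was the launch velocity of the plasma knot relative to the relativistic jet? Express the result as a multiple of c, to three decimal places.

Invert the composition law: u' = (u − v)/(1 − uv/c²).
u' = (-0.739 − 0.403) / (1 − (-0.739)(0.403)) = -1.1420/1.2978 = -0.8799.

-0.880c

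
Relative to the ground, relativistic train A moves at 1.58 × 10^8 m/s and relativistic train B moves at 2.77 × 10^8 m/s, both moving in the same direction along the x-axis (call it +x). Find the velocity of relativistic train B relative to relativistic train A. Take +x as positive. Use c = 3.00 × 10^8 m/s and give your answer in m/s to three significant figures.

+2.32 × 10^8 m/s

β_A = 0.527, β_B = 0.923 (dividing each by c = 3.00 × 10^8 m/s).
Transform to A's frame with the inverse velocity-addition law: u' = (u − v)/(1 − uv/c²), taking u = β_B and v = β_A.
u' = (0.923 − 0.527) / (1 − (0.527)(0.923)) = 0.3967/0.5137 = 0.7722.
u' = 0.7722 × 3.00 × 10^8 m/s.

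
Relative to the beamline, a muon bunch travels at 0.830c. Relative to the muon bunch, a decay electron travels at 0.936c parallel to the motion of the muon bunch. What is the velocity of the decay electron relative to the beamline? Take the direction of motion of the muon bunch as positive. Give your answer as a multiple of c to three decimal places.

With v = 0.830 and u' = 0.936 (in units of c),
u = (u' + v)/(1 + u'v/c²):
u = (0.936 + 0.830) / (1 + 0.936·0.830) = 1.7660/1.7769 = 0.9939

0.994c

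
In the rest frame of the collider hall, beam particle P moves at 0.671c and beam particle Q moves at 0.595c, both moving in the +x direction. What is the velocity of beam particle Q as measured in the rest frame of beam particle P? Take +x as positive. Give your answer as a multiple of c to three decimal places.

-0.127c

β_A = 0.671, β_B = 0.595.
Transform to A's frame with the inverse velocity-addition law: u' = (u − v)/(1 − uv/c²), taking u = β_B and v = β_A.
u' = (0.595 − 0.671) / (1 − (0.671)(0.595)) = -0.0760/0.6008 = -0.1265.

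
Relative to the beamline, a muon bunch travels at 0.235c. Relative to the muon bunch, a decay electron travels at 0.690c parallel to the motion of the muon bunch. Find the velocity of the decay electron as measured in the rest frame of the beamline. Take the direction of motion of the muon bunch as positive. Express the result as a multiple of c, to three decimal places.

0.796c

With v = 0.235 and u' = 0.690 (in units of c),
u = (u' + v)/(1 + u'v/c²):
u = (0.690 + 0.235) / (1 + 0.690·0.235) = 0.9250/1.1622 = 0.7959
(Galilean addition would give +0.925c.)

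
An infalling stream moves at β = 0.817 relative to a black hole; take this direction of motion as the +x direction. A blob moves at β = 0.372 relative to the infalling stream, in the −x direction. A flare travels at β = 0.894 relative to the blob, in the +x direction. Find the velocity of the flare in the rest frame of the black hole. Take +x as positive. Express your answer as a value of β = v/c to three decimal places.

β = +0.976

Apply u = (u' + v)/(1 + u'v/c²) successively, working outward toward the black hole.
Start: velocity of the infalling stream relative to the black hole = 0.8170c.
Compose with the blob (u' = -0.372 in the infalling stream frame): u_1 = (-0.372 + 0.817) / (1 + (-0.372)·0.817) = 0.4450/0.6961 = 0.6393.
Compose with the flare (u' = 0.894 in the blob frame): u_2 = (0.894 + 0.639) / (1 + 0.894·0.639) = 1.5333/1.5715 = 0.9757.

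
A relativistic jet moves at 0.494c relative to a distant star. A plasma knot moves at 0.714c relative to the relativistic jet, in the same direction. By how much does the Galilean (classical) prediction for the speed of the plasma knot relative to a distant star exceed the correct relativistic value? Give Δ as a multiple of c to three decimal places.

Galilean: u_cl = 0.714 + 0.494 = 1.2080.
Relativistic: u_rel = (0.714 + 0.494) / (1 + 0.714·0.494) = 1.2080/1.3527 = 0.8930.
Δ = 1.2080 − 0.8930 = 0.3150.
(The classical prediction exceeds c; the relativistic result does not.)

Δ = 0.315c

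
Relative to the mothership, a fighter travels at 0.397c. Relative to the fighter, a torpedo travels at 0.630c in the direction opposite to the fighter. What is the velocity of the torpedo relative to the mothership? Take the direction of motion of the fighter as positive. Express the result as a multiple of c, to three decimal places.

-0.311c

With v = 0.397 and u' = -0.630 (in units of c),
u = (u' + v)/(1 + u'v/c²):
u = (-0.630 + 0.397) / (1 + (-0.630)·0.397) = -0.2330/0.7499 = -0.3107
(Galilean addition would give -0.233c.)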